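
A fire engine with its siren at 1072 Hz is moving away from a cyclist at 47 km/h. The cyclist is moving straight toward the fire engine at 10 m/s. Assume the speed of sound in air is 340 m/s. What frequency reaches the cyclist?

1063 Hz

47 km/h = 13.06 m/s.
General Doppler shift: f' = f · (v + v_o)/(v + v_s).
f' = 1072 × (340 + 10)/(340 + 13.06) = 1072 × 350/353.06 ≈ 1063 Hz.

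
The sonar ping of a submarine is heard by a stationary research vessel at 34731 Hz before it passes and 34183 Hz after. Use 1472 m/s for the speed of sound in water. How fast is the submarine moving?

11.7 m/s

f₁/f₂ = (v + v_s)/(v − v_s), so v_s = v · (f₁ − f₂)/(f₁ + f₂).
v_s = 1472 × (34731 − 34183)/(34731 + 34183) = 1472 × 548/68914 ≈ 11.7 m/s.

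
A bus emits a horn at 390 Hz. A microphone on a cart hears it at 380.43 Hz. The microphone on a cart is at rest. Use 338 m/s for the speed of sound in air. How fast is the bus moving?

8.5 m/s

f' < f, so the bus is receding.
f' = f · v/(v + v_s) ⇒ v_s = v · |1 − f/f'|.
v_s = 338 × |1 − 390/380.43| = 338 × 0.02516 ≈ 8.5 m/s.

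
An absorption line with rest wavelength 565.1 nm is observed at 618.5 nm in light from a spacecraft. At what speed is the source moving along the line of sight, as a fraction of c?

λ'/λ₀ = 1.0945 > 1 (redshift), so the source is receding.
λ'/λ₀ = √((1 + β)/(1 − β)) for a receding source ⇒ β = (r² − 1)/(r² + 1) with r = λ'/λ₀.
β = (1.1979 − 1)/(1.1979 + 1) ≈ 0.090.

0.090c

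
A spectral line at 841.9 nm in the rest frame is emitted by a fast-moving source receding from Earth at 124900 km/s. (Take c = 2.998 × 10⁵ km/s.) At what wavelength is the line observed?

β = v/c = 124900/299800 = 0.4166.
Relativistic Doppler for wavelength: λ' = λ₀ · √((1 + β)/(1 − β)).
λ' = 841.9 × √(1.4166/0.5834) = 841.9 × 1.55828 ≈ 1311.9 nm.

1311.9 nm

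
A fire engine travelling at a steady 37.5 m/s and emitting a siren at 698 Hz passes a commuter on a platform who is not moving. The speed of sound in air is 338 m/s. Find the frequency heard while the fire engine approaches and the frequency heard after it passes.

785 Hz approaching; 628 Hz receding

Approaching: f₁ = f · v/(v − v_s) = 698 × 338/300.5 ≈ 785 Hz.
Receding: f₂ = f · v/(v + v_s) = 698 × 338/375.5 ≈ 628 Hz.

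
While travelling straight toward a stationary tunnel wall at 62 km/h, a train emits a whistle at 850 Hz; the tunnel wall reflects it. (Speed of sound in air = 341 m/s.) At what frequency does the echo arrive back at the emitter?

62 km/h = 17.22 m/s.
The tunnel wall receives the sound from a moving source: f₁ = f₀ · v/(v − v_e) = 850 × 341/323.78 ≈ 895 Hz.
On the return leg the train is a moving observer: f₂ = f₁ · (v + v_e)/v = 895 × 358.22/341 ≈ 940 Hz.

940 Hz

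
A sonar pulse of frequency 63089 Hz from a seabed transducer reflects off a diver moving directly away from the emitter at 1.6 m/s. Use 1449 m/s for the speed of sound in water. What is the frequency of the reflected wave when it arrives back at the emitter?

62950 Hz

The diver first receives the wave as a moving observer: f₁ = f₀ · (v − u)/v = 63089 × (1449 − 1.6)/1449 ≈ 63019 Hz.
The reflection then acts as a moving source: f₂ = f₁ · v/(v + u) ≈ 62950 Hz.
Equivalently f₂ = f₀ · (v − u)/(v + u).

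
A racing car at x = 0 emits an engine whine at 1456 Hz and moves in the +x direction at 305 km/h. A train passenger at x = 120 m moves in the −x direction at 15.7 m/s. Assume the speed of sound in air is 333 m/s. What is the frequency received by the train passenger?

2045 Hz

305 km/h = 84.72 m/s.
The observer lies on the +x side, so the source is heading toward the observer and the observer is heading toward the source.
General Doppler shift: f' = f · (v + v_o)/(v − v_s).
f' = 1456 × (333 + 15.7)/(333 − 84.72) = 1456 × 348.7/248.28 ≈ 2045 Hz.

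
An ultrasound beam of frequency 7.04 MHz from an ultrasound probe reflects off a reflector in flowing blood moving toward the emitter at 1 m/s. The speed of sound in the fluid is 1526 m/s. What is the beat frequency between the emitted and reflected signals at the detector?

At the reflector in flowing blood (a moving observer), f₁ = f₀ · (v + u)/v = 7.04 × 1527/1526 ≈ 7.04461 MHz.
On reflection it acts as a source moving toward the stationary detector: f₂ = f₁ · v/(v − u) = 7.04461 × 1526/1525 ≈ 7.04923 MHz.
Beat frequency (with f₀ = 7040000 Hz): |f₂ − f₀| = 2u·f₀/(v − u) = 2 × 1 × 7040000/1525 ≈ 9233 Hz.

9233 Hz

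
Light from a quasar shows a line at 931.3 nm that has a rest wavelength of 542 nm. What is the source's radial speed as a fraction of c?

0.494

λ'/λ₀ = 1.7183 > 1 (redshift), so the source is receding.
λ'/λ₀ = √((1 + β)/(1 − β)) for a receding source ⇒ β = (r² − 1)/(r² + 1) with r = λ'/λ₀.
β = (2.9524 − 1)/(2.9524 + 1) ≈ 0.494.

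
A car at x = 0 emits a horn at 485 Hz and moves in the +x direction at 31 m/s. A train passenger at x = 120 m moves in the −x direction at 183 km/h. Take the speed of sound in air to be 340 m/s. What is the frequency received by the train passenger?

183 km/h = 50.83 m/s.
The observer lies on the +x side, so the source is heading toward the observer and the observer is heading toward the source.
Both move, so f' = f · (v + v_o)/(v − v_s).
f' = 485 × (340 + 50.83)/(340 − 31) = 485 × 390.83/309 ≈ 613 Hz.

613 Hz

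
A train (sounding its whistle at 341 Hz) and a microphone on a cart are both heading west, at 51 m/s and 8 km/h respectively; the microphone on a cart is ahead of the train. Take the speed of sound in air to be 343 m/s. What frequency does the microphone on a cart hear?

8 km/h = 2.222 m/s.
The microphone on a cart is ahead, so the train is moving toward it while the microphone on a cart is moving away from the train.
Both move, so f' = f · (v − v_o)/(v − v_s).
f' = 341 × (343 − 2.222)/(343 − 51) = 341 × 340.78/292 ≈ 398 Hz.

398 Hz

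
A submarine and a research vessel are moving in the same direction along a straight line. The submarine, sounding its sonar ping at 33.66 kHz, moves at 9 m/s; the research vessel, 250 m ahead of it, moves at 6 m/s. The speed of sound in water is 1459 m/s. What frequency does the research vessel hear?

The research vessel is ahead, so the submarine is moving toward it while the research vessel is moving away from the submarine.
General Doppler shift: f' = f · (v − v_o)/(v − v_s).
f' = 33.66 × (1459 − 6)/(1459 − 9) = 33.66 × 1453/1450 ≈ 33.7 kHz.

33.7 kHz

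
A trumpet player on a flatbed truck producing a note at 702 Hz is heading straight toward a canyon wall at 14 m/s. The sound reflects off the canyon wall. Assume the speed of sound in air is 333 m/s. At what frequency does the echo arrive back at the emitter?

The canyon wall receives the sound from a moving source: f₁ = f₀ · v/(v − v_e) = 702 × 333/319 ≈ 733 Hz.
On the return leg the trumpet player on a flatbed truck is a moving observer: f₂ = f₁ · (v + v_e)/v = 733 × 347/333 ≈ 764 Hz.
Equivalently f₂ = f₀ · (v + v_e)/(v − v_e).

764 Hz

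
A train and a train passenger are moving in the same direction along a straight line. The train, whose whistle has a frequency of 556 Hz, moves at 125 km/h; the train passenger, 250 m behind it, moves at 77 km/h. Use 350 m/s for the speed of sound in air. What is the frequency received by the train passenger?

537 Hz

125 km/h = 34.72 m/s; 77 km/h = 21.39 m/s.
The train passenger is behind, so the train is moving away from it while the train passenger is moving toward the train.
Both move, so f' = f · (v + v_o)/(v + v_s).
f' = 556 × (350 + 21.39)/(350 + 34.72) = 556 × 371.39/384.72 ≈ 537 Hz.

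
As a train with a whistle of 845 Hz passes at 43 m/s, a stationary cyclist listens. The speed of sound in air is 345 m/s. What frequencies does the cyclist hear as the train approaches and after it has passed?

Approaching: f₁ = f · v/(v − v_s) = 845 × 345/302 ≈ 965 Hz.
Receding: f₂ = f · v/(v + v_s) = 845 × 345/388 ≈ 751 Hz.

965 Hz approaching; 751 Hz receding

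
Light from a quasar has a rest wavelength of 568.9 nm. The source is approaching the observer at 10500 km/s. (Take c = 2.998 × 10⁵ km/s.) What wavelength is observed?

549.3 nm

β = v/c = 10500/299800 = 0.0350.
Relativistic Doppler for wavelength: λ' = λ₀ · √((1 − β)/(1 + β)).
λ' = 568.9 × √(0.9650/1.0350) = 568.9 × 0.96557 ≈ 549.3 nm.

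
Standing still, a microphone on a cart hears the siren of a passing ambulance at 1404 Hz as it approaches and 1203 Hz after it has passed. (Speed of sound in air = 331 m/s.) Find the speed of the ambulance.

26 m/s

f₁/f₂ = (v + v_s)/(v − v_s), so v_s = v · (f₁ − f₂)/(f₁ + f₂).
v_s = 331 × (1404 − 1203)/(1404 + 1203) = 331 × 201/2607 ≈ 26 m/s.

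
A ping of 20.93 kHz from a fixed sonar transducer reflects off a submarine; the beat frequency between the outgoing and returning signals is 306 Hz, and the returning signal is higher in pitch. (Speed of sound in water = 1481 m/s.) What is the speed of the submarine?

Double Doppler shift off a moving reflector: f₂ = f₀ · (v + u)/(v − u) (u > 0 toward emitter).
Returning signal is higher, so f₂ = f₀ + Δf = 20930 + 306 = 21236 Hz.
Rearranging, u = v · (f₂ − f₀)/(f₂ + f₀) = 1481 × 306/42166 ≈ 10.7 m/s.
So the submarine is moving at 10.7 m/s toward the emitter.

10.7 m/s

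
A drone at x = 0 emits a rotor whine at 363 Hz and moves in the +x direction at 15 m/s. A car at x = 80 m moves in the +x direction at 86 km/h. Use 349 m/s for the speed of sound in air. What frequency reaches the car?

353 Hz

86 km/h = 23.89 m/s.
The observer lies on the +x side, so the source is heading toward the observer and the observer is heading away from the source.
With source approaching and observer receding, f' = f · (v − v_o)/(v − v_s).
f' = 363 × (349 − 23.89)/(349 − 15) = 363 × 325.11/334 ≈ 353 Hz.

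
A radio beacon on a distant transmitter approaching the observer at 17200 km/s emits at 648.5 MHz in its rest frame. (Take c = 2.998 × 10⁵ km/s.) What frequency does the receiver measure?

β = v/c = 17200/299800 = 0.0574.
Relativistic Doppler for frequency: f' = f₀ · √((1 + β)/(1 − β)).
f' = 648.5 × √(1.0574/0.9426) = 648.5 × 1.05912 ≈ 686.8 MHz.

686.8 MHz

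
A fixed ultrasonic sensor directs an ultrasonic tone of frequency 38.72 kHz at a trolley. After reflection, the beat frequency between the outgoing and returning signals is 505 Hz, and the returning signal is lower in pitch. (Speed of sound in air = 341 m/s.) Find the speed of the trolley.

Double Doppler shift off a moving reflector: f₂ = f₀ · (v + u)/(v − u) (u > 0 toward emitter).
Returning signal is lower, so f₂ = f₀ − Δf = 38720 − 505 = 38215 Hz.
Rearranging, u = v · (f₂ − f₀)/(f₂ + f₀) = 341 × -505/76935 ≈ -2.24 m/s.
So the trolley is moving at 2.24 m/s away from the emitter.

2.24 m/s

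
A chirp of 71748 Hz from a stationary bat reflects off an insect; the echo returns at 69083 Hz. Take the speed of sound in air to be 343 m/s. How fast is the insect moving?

Double Doppler shift off a moving reflector: f₂ = f₀ · (v + u)/(v − u) (u > 0 toward emitter).
Rearranging, u = v · (f₂ − f₀)/(f₂ + f₀) = 343 × -2665/140831 ≈ -6.5 m/s.
So the insect is moving at 6.5 m/s away from the emitter.

6.5 m/s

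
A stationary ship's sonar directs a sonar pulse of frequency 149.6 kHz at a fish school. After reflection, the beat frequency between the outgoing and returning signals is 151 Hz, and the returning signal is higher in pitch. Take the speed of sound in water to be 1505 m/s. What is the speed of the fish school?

Double Doppler shift off a moving reflector: f₂ = f₀ · (v + u)/(v − u) (u > 0 toward emitter).
Returning signal is higher, so f₂ = f₀ + Δf = 149600 + 151 = 149751 Hz.
Rearranging, u = v · (f₂ − f₀)/(f₂ + f₀) = 1505 × 151/299351 ≈ 0.76 m/s.
So the fish school is moving at 0.76 m/s toward the emitter.

0.76 m/s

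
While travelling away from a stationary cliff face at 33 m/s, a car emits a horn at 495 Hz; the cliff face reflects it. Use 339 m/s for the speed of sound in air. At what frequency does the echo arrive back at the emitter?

407 Hz

The cliff face receives the sound from a moving source: f₁ = f₀ · v/(v + v_e) = 495 × 339/372 ≈ 451 Hz.
On the return leg the car is a moving observer: f₂ = f₁ · (v − v_e)/v = 451 × 306/339 ≈ 407 Hz.
Equivalently f₂ = f₀ · (v − v_e)/(v + v_e).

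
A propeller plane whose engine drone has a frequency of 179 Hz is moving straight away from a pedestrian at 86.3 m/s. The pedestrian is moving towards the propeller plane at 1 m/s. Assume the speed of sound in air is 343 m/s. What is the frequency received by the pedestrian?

Both move, so f' = f · (v + v_o)/(v + v_s).
f' = 179 × (343 + 1)/(343 + 86.3) = 179 × 344/429.3 ≈ 143 Hz.

143 Hz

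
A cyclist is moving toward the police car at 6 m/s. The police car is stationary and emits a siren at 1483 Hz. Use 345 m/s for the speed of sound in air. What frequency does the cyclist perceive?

Moving observer, stationary source: f' = f · (v + v_o)/v.
f' = 1483 × (345 + 6)/345 = 1483 × 351/345 ≈ 1509 Hz.

1509 Hz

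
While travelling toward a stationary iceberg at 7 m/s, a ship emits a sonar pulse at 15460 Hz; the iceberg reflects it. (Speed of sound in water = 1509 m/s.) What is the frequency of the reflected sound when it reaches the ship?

The iceberg receives the sound from a moving source: f₁ = f₀ · v/(v − v_e) = 15460 × 1509/1502 ≈ 15532 Hz.
On the return leg the ship is a moving observer: f₂ = f₁ · (v + v_e)/v = 15532 × 1516/1509 ≈ 15604 Hz.

15604 Hz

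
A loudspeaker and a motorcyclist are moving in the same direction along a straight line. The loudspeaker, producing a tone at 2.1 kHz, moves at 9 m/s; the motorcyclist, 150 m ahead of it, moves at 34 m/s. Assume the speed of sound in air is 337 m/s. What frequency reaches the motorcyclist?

1.940 kHz

The motorcyclist is ahead, so the loudspeaker is moving toward it while the motorcyclist is moving away from the loudspeaker.
Both move, so f' = f · (v − v_o)/(v − v_s).
f' = 2.1 × (337 − 34)/(337 − 9) = 2.1 × 303/328 ≈ 1.940 kHz.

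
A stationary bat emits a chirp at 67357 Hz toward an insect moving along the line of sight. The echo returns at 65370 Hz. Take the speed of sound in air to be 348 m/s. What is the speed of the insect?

Double Doppler shift off a moving reflector: f₂ = f₀ · (v + u)/(v − u) (u > 0 toward emitter).
Rearranging, u = v · (f₂ − f₀)/(f₂ + f₀) = 348 × -1987/132727 ≈ -5.2 m/s.
So the insect is moving at 5.2 m/s away from the emitter.

5.2 m/s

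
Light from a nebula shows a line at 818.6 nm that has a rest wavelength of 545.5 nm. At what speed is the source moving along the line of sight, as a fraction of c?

λ'/λ₀ = 1.5006 > 1 (redshift), so the source is receding.
λ'/λ₀ = √((1 + β)/(1 − β)) for a receding source ⇒ β = (r² − 1)/(r² + 1) with r = λ'/λ₀.
β = (2.2519 − 1)/(2.2519 + 1) ≈ 0.385.

0.385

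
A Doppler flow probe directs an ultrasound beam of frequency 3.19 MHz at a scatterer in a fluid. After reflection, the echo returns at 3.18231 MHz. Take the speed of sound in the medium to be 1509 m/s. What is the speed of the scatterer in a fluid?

1.82 m/s

Double Doppler shift off a moving reflector: f₂ = f₀ · (v + u)/(v − u) (u > 0 toward emitter).
Rearranging, u = v · (f₂ − f₀)/(f₂ + f₀) = 1509 × -0.00769/6.37231 ≈ -1.82 m/s.
So the scatterer in a fluid is moving at 1.82 m/s away from the emitter.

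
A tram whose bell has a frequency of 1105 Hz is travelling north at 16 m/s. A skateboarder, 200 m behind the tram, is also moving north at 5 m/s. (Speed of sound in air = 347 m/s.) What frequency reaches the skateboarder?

1072 Hz

The skateboarder is behind, so the tram is moving away from it while the skateboarder is moving toward the tram.
With source receding and observer approaching, f' = f · (v + v_o)/(v + v_s).
f' = 1105 × (347 + 5)/(347 + 16) = 1105 × 352/363 ≈ 1072 Hz.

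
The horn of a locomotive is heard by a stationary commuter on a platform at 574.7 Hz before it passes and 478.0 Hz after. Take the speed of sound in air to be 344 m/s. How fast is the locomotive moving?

32 m/s

f₁/f₂ = (v + v_s)/(v − v_s), so v_s = v · (f₁ − f₂)/(f₁ + f₂).
v_s = 344 × (574.7 − 478.0)/(574.7 + 478.0) = 344 × 96.7/1052.7 ≈ 32 m/s.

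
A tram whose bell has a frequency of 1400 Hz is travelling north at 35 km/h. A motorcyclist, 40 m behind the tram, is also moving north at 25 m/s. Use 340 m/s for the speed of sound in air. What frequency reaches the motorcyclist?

35 km/h = 9.722 m/s.
The motorcyclist is behind, so the tram is moving away from it while the motorcyclist is moving toward the tram.
Both move, so f' = f · (v + v_o)/(v + v_s).
f' = 1400 × (340 + 25)/(340 + 9.722) = 1400 × 365/349.72 ≈ 1461 Hz.

1461 Hz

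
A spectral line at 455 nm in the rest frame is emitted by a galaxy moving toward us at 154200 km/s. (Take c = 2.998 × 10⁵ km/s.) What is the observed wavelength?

257.7 nm

β = v/c = 154200/299800 = 0.5143.
Relativistic Doppler for wavelength: λ' = λ₀ · √((1 − β)/(1 + β)).
λ' = 455 × √(0.4857/1.5143) = 455 × 0.56631 ≈ 257.7 nm.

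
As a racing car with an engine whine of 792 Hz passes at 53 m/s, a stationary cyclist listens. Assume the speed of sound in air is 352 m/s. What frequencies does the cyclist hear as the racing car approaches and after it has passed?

932 Hz approaching; 688 Hz receding

Approaching: f₁ = f · v/(v − v_s) = 792 × 352/299 ≈ 932 Hz.
Receding: f₂ = f · v/(v + v_s) = 792 × 352/405 ≈ 688 Hz.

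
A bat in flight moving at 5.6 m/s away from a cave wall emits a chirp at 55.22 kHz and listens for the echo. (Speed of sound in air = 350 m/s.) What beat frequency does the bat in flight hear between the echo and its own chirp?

1739 Hz

The cave wall receives the sound from a moving source: f₁ = f₀ · v/(v + v_e) = 55.22 × 350/355.6 ≈ 54.350 kHz.
On the return leg the bat in flight is a moving observer: f₂ = f₁ · (v − v_e)/v = 54.350 × 344.4/350 ≈ 53.481 kHz.
Beat against the emitted tone (with f₀ = 55220 Hz): |f₂ − f₀| = 2v_e·f₀/(v + v_e) = 2 × 5.6 × 55220/355.6 ≈ 1739 Hz.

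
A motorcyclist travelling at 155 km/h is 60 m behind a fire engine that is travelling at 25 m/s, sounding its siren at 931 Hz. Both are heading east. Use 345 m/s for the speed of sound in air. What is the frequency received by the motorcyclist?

155 km/h = 43.06 m/s.
The motorcyclist is behind, so the fire engine is moving away from it while the motorcyclist is moving toward the fire engine.
With source receding and observer approaching, f' = f · (v + v_o)/(v + v_s).
f' = 931 × (345 + 43.06)/(345 + 25) = 931 × 388.06/370 ≈ 976 Hz.

976 Hz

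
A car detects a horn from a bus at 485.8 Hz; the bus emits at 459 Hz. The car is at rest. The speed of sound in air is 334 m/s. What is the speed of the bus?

f' > f, so the bus is approaching.
f' = f · v/(v − v_s) ⇒ v_s = v · |1 − f/f'|.
v_s = 334 × |1 − 459/485.8| = 334 × 0.05517 ≈ 18.4 m/s.

18.4 m/s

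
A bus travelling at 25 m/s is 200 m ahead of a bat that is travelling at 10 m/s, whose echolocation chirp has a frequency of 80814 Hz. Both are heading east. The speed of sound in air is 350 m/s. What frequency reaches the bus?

77249 Hz

The bus is ahead, so the bat is moving toward it while the bus is moving away from the bat.
Both move, so f' = f · (v − v_o)/(v − v_s).
f' = 80814 × (350 − 25)/(350 − 10) = 80814 × 325/340 ≈ 77249 Hz.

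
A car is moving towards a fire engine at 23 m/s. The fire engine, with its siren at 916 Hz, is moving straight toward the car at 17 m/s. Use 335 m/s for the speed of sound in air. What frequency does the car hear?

1031 Hz

Both move, so f' = f · (v + v_o)/(v − v_s).
f' = 916 × (335 + 23)/(335 − 17) = 916 × 358/318 ≈ 1031 Hz.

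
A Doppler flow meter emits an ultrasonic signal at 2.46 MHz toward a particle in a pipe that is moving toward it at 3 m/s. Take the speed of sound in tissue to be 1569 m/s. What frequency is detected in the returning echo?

The particle in a pipe first receives the wave as a moving observer: f₁ = f₀ · (v + u)/v = 2.46 × (1569 + 3)/1569 ≈ 2.465 MHz.
The reflection then acts as a moving source: f₂ = f₁ · v/(v − u) ≈ 2.469 MHz.
Equivalently f₂ = f₀ · (v + u)/(v − u).

2.469 MHz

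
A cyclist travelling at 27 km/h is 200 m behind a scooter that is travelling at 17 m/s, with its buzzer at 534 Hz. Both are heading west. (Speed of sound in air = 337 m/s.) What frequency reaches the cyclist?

27 km/h = 7.5 m/s.
The cyclist is behind, so the scooter is moving away from it while the cyclist is moving toward the scooter.
General Doppler shift: f' = f · (v + v_o)/(v + v_s).
f' = 534 × (337 + 7.5)/(337 + 17) = 534 × 344.5/354 ≈ 520 Hz.

520 Hz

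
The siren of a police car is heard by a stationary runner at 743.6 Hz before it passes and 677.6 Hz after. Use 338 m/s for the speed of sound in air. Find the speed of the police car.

f₁/f₂ = (v + v_s)/(v − v_s), so v_s = v · (f₁ − f₂)/(f₁ + f₂).
v_s = 338 × (743.6 − 677.6)/(743.6 + 677.6) = 338 × 66.0/1421.2 ≈ 15.7 m/s.

15.7 m/s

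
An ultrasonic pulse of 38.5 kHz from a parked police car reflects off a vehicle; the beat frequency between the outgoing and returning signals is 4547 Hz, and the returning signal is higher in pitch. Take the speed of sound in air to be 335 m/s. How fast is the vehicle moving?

Double Doppler shift off a moving reflector: f₂ = f₀ · (v + u)/(v − u) (u > 0 toward emitter).
Returning signal is higher, so f₂ = f₀ + Δf = 38500 + 4547 = 43047 Hz.
Rearranging, u = v · (f₂ − f₀)/(f₂ + f₀) = 335 × 4547/81547 ≈ 18.7 m/s.
So the vehicle is moving at 18.7 m/s toward the emitter.

18.7 m/s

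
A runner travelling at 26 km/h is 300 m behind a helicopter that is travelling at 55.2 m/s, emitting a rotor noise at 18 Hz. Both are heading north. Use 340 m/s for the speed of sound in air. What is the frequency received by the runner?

15.8 Hz

26 km/h = 7.222 m/s.
The runner is behind, so the helicopter is moving away from it while the runner is moving toward the helicopter.
With source receding and observer approaching, f' = f · (v + v_o)/(v + v_s).
f' = 18 × (340 + 7.222)/(340 + 55.2) = 18 × 347.22/395.2 ≈ 15.8 Hz.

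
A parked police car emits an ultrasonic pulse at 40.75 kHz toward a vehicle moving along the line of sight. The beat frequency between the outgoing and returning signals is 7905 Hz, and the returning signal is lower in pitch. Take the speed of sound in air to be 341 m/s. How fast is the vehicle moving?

37 m/s

Double Doppler shift off a moving reflector: f₂ = f₀ · (v + u)/(v − u) (u > 0 toward emitter).
Returning signal is lower, so f₂ = f₀ − Δf = 40750 − 7905 = 32845 Hz.
Rearranging, u = v · (f₂ − f₀)/(f₂ + f₀) = 341 × -7905/73595 ≈ -37 m/s.
So the vehicle is moving at 37 m/s away from the emitter.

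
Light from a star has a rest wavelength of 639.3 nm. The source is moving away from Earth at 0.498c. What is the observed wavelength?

Relativistic Doppler for wavelength: λ' = λ₀ · √((1 + β)/(1 − β)).
λ' = 639.3 × √(1.4980/0.5020) = 639.3 × 1.72744 ≈ 1104.4 nm.

1104.4 nm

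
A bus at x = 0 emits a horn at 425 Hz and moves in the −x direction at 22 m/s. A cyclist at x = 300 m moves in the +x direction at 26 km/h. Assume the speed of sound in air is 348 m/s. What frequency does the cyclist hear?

391 Hz

26 km/h = 7.222 m/s.
The observer lies on the +x side, so the source is heading away from the observer and the observer is heading away from the source.
Both move, so f' = f · (v − v_o)/(v + v_s).
f' = 425 × (348 − 7.222)/(348 + 22) = 425 × 340.78/370 ≈ 391 Hz.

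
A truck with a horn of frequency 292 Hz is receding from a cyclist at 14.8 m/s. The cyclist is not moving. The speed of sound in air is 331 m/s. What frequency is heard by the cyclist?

280 Hz

Moving source, stationary observer: f' = f · v/(v + v_s) since the source is receding.
f' = 292 × 331/(331 + 14.8) = 292 × 331/345.8 ≈ 280 Hz.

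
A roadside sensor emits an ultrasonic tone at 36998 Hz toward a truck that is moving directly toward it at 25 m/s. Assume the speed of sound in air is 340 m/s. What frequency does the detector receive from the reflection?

At the truck (a moving observer), f₁ = f₀ · (v + u)/v = 36998 × 365/340 ≈ 39718 Hz.
The reflection then acts as a moving source: f₂ = f₁ · v/(v − u) ≈ 42871 Hz.

42871 Hz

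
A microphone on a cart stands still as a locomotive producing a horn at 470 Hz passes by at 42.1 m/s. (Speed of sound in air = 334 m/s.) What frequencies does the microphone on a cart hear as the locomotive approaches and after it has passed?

Approaching: f₁ = f · v/(v − v_s) = 470 × 334/291.9 ≈ 538 Hz.
Receding: f₂ = f · v/(v + v_s) = 470 × 334/376.1 ≈ 417 Hz.

538 Hz approaching; 417 Hz receding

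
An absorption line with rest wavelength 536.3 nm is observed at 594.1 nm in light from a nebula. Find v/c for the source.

0.102c

λ'/λ₀ = 1.1078 > 1 (redshift), so the source is receding.
λ'/λ₀ = √((1 + β)/(1 − β)) for a receding source ⇒ β = (r² − 1)/(r² + 1) with r = λ'/λ₀.
β = (1.2272 − 1)/(1.2272 + 1) ≈ 0.102.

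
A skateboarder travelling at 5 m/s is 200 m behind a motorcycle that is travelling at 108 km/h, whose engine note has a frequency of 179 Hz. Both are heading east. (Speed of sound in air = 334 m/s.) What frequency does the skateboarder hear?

108 km/h = 30 m/s.
The skateboarder is behind, so the motorcycle is moving away from it while the skateboarder is moving toward the motorcycle.
With source receding and observer approaching, f' = f · (v + v_o)/(v + v_s).
f' = 179 × (334 + 5)/(334 + 30) = 179 × 339/364 ≈ 167 Hz.

167 Hz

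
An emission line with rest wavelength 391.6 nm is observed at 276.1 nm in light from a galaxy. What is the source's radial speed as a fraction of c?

λ'/λ₀ = 0.7051 < 1 (blueshift), so the source is approaching.
λ'/λ₀ = √((1 − β)/(1 + β)) for an approaching source ⇒ β = (1 − r²)/(1 + r²) with r = λ'/λ₀.
β = (1 − 0.4971)/(1 + 0.4971) ≈ 0.336.

0.336c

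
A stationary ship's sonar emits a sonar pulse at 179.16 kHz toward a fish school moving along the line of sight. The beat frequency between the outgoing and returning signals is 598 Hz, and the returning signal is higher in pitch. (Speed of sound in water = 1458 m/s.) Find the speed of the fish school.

2.43 m/s

Double Doppler shift off a moving reflector: f₂ = f₀ · (v + u)/(v − u) (u > 0 toward emitter).
Returning signal is higher, so f₂ = f₀ + Δf = 179160 + 598 = 179758 Hz.
Rearranging, u = v · (f₂ − f₀)/(f₂ + f₀) = 1458 × 598/358918 ≈ 2.43 m/s.
So the fish school is moving at 2.43 m/s toward the emitter.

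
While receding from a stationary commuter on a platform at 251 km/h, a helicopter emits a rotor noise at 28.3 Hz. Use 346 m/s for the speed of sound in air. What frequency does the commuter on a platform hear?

251 km/h = 69.72 m/s.
Only the source moves, away from the listener, so f' = f · v/(v + v_s).
f' = 28.3 × 346/(346 + 69.72) = 28.3 × 346/415.7 ≈ 23.6 Hz.

23.6 Hz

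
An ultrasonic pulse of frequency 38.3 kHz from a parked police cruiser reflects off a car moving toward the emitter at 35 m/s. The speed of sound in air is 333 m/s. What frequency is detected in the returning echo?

At the car (a moving observer), f₁ = f₀ · (v + u)/v = 38.3 × 368/333 ≈ 42.3 kHz.
On reflection it acts as a source moving toward the stationary detector: f₂ = f₁ · v/(v − u) = 42.3 × 333/298 ≈ 47.3 kHz.

47.3 kHz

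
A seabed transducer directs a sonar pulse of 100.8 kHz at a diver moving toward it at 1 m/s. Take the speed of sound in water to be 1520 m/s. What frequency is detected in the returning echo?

100.9 kHz

At the diver (a moving observer), f₁ = f₀ · (v + u)/v = 100.8 × 1521/1520 ≈ 100.9 kHz.
On reflection it acts as a source moving toward the stationary detector: f₂ = f₁ · v/(v − u) = 100.9 × 1520/1519 ≈ 100.9 kHz.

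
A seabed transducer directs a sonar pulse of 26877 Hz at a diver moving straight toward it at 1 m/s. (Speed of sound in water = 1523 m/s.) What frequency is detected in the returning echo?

26912 Hz

At the diver (a moving observer), f₁ = f₀ · (v + u)/v = 26877 × 1524/1523 ≈ 26895 Hz.
The reflection then acts as a moving source: f₂ = f₁ · v/(v − u) ≈ 26912 Hz.
Equivalently f₂ = f₀ · (v + u)/(v − u).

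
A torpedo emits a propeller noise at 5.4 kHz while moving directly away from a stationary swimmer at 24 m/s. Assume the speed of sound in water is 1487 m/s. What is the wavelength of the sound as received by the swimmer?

Only the source moves, away from the listener, so f' = f · v/(v + v_s).
f' = 5.4 × 1487/(1487 + 24) ≈ 5.31 kHz.
λ' = v/f' = 1487/5314.23 ≈ 28.0 cm.

28.0 cm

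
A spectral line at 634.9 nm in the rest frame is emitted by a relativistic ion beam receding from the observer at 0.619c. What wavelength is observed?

1308.8 nm

Relativistic Doppler for wavelength: λ' = λ₀ · √((1 + β)/(1 − β)).
λ' = 634.9 × √(1.6190/0.3810) = 634.9 × 2.06139 ≈ 1308.8 nm.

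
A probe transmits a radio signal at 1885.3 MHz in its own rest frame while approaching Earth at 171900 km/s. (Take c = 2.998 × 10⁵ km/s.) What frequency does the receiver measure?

3620.6 MHz

β = v/c = 171900/299800 = 0.5734.
Relativistic Doppler for frequency: f' = f₀ · √((1 + β)/(1 − β)).
f' = 1885.3 × √(1.5734/0.4266) = 1885.3 × 1.92043 ≈ 3620.6 MHz.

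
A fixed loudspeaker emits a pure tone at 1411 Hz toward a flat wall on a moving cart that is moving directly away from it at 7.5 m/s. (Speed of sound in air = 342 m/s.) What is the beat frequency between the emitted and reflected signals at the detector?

At the flat wall on a moving cart (a moving observer), f₁ = f₀ · (v − u)/v = 1411 × 334.5/342 ≈ 1380.1 Hz.
On reflection it acts as a source moving away from the stationary detector: f₂ = f₁ · v/(v + u) = 1380.1 × 342/349.5 ≈ 1350.4 Hz.
Equivalently f₂ = f₀ · (v − u)/(v + u).
Beat frequency: |f₂ − f₀| = 2u·f₀/(v + u) = 2 × 7.5 × 1411/349.5 ≈ 61 Hz.

61 Hz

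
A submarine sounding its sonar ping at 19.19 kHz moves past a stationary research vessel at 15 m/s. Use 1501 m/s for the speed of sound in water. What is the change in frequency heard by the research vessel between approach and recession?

0.384 kHz

Approaching: f₁ = f · v/(v − v_s) = 19.19 × 1501/1486 ≈ 19.384 kHz.
Receding: f₂ = f · v/(v + v_s) = 19.19 × 1501/1516 ≈ 19.000 kHz.
Drop: f₁ − f₂ = 2f·v·v_s/(v² − v_s²) = 2 × 19.19 × 1501 × 15/(1501² − 15²) ≈ 0.384 kHz.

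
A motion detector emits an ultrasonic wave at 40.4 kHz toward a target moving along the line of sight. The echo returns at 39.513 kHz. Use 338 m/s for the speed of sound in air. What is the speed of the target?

Double Doppler shift off a moving reflector: f₂ = f₀ · (v + u)/(v − u) (u > 0 toward emitter).
Rearranging, u = v · (f₂ − f₀)/(f₂ + f₀) = 338 × -0.887/79.913 ≈ -3.8 m/s.
So the target is moving at 3.8 m/s away from the emitter.

3.8 m/s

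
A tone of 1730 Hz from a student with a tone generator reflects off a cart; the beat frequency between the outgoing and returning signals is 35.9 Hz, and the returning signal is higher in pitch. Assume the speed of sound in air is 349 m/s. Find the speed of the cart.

3.6 m/s

Double Doppler shift off a moving reflector: f₂ = f₀ · (v + u)/(v − u) (u > 0 toward emitter).
Returning signal is higher, so f₂ = f₀ + Δf = 1730 + 35.9 = 1765.9 Hz.
Rearranging, u = v · (f₂ − f₀)/(f₂ + f₀) = 349 × 35.9/3495.9 ≈ 3.6 m/s.
So the cart is moving at 3.6 m/s toward the emitter.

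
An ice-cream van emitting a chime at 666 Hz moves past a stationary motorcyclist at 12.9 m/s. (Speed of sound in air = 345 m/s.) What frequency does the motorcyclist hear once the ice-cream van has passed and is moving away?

642 Hz

Receding: f₂ = f · v/(v + v_s) = 666 × 345/357.9 ≈ 642 Hz.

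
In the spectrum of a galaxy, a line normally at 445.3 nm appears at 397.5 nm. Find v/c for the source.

λ'/λ₀ = 0.8927 < 1 (blueshift), so the source is approaching.
λ'/λ₀ = √((1 − β)/(1 + β)) for an approaching source ⇒ β = (1 − r²)/(1 + r²) with r = λ'/λ₀.
β = (1 − 0.7968)/(1 + 0.7968) ≈ 0.113.

0.113c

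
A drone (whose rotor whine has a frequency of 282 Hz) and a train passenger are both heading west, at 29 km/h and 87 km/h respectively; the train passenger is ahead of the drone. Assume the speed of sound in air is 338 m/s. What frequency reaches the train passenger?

268 Hz

29 km/h = 8.056 m/s; 87 km/h = 24.17 m/s.
The train passenger is ahead, so the drone is moving toward it while the train passenger is moving away from the drone.
General Doppler shift: f' = f · (v − v_o)/(v − v_s).
f' = 282 × (338 − 24.17)/(338 − 8.056) = 282 × 313.83/329.94 ≈ 268 Hz.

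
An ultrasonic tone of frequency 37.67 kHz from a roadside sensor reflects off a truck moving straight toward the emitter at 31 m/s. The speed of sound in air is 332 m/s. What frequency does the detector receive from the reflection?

The truck first receives the wave as a moving observer: f₁ = f₀ · (v + u)/v = 37.67 × (332 + 31)/332 ≈ 41.2 kHz.
The reflection then acts as a moving source: f₂ = f₁ · v/(v − u) ≈ 45.4 kHz.
Equivalently f₂ = f₀ · (v + u)/(v − u).

45.4 kHz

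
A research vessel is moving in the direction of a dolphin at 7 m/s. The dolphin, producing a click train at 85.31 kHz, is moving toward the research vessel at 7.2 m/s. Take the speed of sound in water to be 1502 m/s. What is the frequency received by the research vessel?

With source approaching and observer approaching, f' = f · (v + v_o)/(v − v_s).
f' = 85.31 × (1502 + 7)/(1502 − 7.2) = 85.31 × 1509/1494.8 ≈ 86.1 kHz.

86.1 kHz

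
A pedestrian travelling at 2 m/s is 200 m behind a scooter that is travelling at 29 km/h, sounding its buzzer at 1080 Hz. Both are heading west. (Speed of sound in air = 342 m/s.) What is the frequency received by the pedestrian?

1061 Hz

29 km/h = 8.056 m/s.
The pedestrian is behind, so the scooter is moving away from it while the pedestrian is moving toward the scooter.
Both move, so f' = f · (v + v_o)/(v + v_s).
f' = 1080 × (342 + 2)/(342 + 8.056) = 1080 × 344/350.06 ≈ 1061 Hz.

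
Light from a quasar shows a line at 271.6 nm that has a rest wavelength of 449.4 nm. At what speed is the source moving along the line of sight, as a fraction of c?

0.465

λ'/λ₀ = 0.6044 < 1 (blueshift), so the source is approaching.
λ'/λ₀ = √((1 − β)/(1 + β)) for an approaching source ⇒ β = (1 − r²)/(1 + r²) with r = λ'/λ₀.
β = (1 − 0.3653)/(1 + 0.3653) ≈ 0.465.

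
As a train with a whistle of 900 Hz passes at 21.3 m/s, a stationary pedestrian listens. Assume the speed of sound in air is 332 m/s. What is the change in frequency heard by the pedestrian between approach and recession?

116 Hz

Approaching: f₁ = f · v/(v − v_s) = 900 × 332/310.7 ≈ 962 Hz.
Receding: f₂ = f · v/(v + v_s) = 900 × 332/353.3 ≈ 846 Hz.
Drop: f₁ − f₂ = 2f·v·v_s/(v² − v_s²) = 2 × 900 × 332 × 21.3/(332² − 21.3²) ≈ 116 Hz.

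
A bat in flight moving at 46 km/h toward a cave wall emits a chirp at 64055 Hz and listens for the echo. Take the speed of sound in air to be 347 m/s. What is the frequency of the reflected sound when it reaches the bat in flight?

68953 Hz

46 km/h = 12.78 m/s.
The cave wall receives the sound from a moving source: f₁ = f₀ · v/(v − v_e) = 64055 × 347/334.22 ≈ 66504 Hz.
On the return leg the bat in flight is a moving observer: f₂ = f₁ · (v + v_e)/v = 66504 × 359.78/347 ≈ 68953 Hz.
Equivalently f₂ = f₀ · (v + v_e)/(v − v_e).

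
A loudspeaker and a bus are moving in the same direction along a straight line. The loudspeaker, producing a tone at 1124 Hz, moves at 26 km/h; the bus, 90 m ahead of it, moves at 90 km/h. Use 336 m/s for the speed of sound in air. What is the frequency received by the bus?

26 km/h = 7.222 m/s; 90 km/h = 25 m/s.
The bus is ahead, so the loudspeaker is moving toward it while the bus is moving away from the loudspeaker.
General Doppler shift: f' = f · (v − v_o)/(v − v_s).
f' = 1124 × (336 − 25)/(336 − 7.222) = 1124 × 311/328.78 ≈ 1063 Hz.

1063 Hz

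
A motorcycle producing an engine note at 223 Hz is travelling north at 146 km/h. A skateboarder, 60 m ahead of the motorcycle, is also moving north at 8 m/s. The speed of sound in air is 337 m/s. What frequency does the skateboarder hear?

146 km/h = 40.56 m/s.
The skateboarder is ahead, so the motorcycle is moving toward it while the skateboarder is moving away from the motorcycle.
Both move, so f' = f · (v − v_o)/(v − v_s).
f' = 223 × (337 − 8)/(337 − 40.56) = 223 × 329/296.44 ≈ 247 Hz.

247 Hz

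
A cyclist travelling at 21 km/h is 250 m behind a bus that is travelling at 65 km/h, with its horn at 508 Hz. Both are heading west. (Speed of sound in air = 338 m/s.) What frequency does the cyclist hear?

65 km/h = 18.06 m/s; 21 km/h = 5.833 m/s.
The cyclist is behind, so the bus is moving away from it while the cyclist is moving toward the bus.
Both move, so f' = f · (v + v_o)/(v + v_s).
f' = 508 × (338 + 5.833)/(338 + 18.06) = 508 × 343.83/356.06 ≈ 491 Hz.

491 Hz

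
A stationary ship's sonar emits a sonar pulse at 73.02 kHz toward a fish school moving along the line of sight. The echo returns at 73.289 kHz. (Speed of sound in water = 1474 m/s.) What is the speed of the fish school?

2.71 m/s

Double Doppler shift off a moving reflector: f₂ = f₀ · (v + u)/(v − u) (u > 0 toward emitter).
Rearranging, u = v · (f₂ − f₀)/(f₂ + f₀) = 1474 × 0.269/146.309 ≈ 2.71 m/s.
So the fish school is moving at 2.71 m/s toward the emitter.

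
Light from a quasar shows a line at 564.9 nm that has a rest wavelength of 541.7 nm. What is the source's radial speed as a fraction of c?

λ'/λ₀ = 1.0428 > 1 (redshift), so the source is receding.
λ'/λ₀ = √((1 + β)/(1 − β)) for a receding source ⇒ β = (r² − 1)/(r² + 1) with r = λ'/λ₀.
β = (1.0875 − 1)/(1.0875 + 1) ≈ 0.042.

0.042c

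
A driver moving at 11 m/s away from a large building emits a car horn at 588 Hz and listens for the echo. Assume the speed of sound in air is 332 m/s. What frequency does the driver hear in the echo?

The large building receives the sound from a moving source: f₁ = f₀ · v/(v + v_e) = 588 × 332/343 ≈ 569 Hz.
On the return leg the driver is a moving observer: f₂ = f₁ · (v − v_e)/v = 569 × 321/332 ≈ 550 Hz.
Equivalently f₂ = f₀ · (v − v_e)/(v + v_e).

550 Hz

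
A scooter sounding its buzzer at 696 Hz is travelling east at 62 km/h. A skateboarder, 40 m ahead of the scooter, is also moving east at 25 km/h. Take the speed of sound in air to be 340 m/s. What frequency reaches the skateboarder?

718 Hz

62 km/h = 17.22 m/s; 25 km/h = 6.944 m/s.
The skateboarder is ahead, so the scooter is moving toward it while the skateboarder is moving away from the scooter.
General Doppler shift: f' = f · (v − v_o)/(v − v_s).
f' = 696 × (340 − 6.944)/(340 − 17.22) = 696 × 333.06/322.78 ≈ 718 Hz.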